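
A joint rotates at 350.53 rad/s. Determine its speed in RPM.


RPM = 350.53 * 60/(2*pi) = 3347.3149

3347.3149 RPM


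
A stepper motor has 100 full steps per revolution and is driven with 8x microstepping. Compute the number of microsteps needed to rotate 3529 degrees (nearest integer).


step_size = 360/(100*8) = 360/800 = 0.450000 deg
n = 3529/(360/800) = 3529*800/360 = 7842.2222 -> 7842

7842 steps


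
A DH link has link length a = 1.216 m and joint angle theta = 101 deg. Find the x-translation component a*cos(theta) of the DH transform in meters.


a*cos(theta) = 1.216*cos(101 deg) = -0.2320

-0.2320 m


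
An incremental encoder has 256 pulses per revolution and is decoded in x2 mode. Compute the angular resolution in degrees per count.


resolution = 360 / (PPR * 2) = 360 / 512 = 0.7031

0.7031 degrees


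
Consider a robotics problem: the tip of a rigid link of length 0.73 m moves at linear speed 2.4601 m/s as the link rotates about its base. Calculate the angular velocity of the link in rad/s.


omega = v / L = 2.4601 / 0.73 = 3.3700

3.3700 rad/s


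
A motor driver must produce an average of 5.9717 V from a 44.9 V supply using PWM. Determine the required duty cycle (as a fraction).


D = V_avg/V_supply = 5.9717/44.9 = 0.1330

0.1330


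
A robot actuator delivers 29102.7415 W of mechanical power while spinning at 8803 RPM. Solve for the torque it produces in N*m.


omega = 8803 * 2*pi/60 = 921.848004 rad/s
tau = P / omega = 29102.7415 / 921.848004 = 31.5700

31.5700 N*m


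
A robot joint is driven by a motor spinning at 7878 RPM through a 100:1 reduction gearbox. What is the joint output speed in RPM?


omega_joint = omega_motor / N = 7878 / 100 = 78.7800

78.7800 RPM


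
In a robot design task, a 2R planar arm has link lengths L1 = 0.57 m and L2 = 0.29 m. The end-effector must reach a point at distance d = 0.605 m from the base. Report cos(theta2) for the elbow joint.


cos(th2) = (d^2 - L1^2 - L2^2)/(2*L1*L2) = (0.605^2 - 0.57^2 - 0.29^2)/(2*0.57*0.29) = -0.1300

-0.1300


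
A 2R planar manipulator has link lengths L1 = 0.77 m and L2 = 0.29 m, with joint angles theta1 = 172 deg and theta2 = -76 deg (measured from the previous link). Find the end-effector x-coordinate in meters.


x = L1*cos(th1) + L2*cos(th1+th2) = 0.77*cos(172 deg) + 0.29*cos(96 deg) = -0.7928

-0.7928 m


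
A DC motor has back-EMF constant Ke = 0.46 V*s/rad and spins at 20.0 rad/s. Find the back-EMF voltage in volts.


V_emf = Ke * omega = 0.46*20.0 = 9.2000

9.2000 V


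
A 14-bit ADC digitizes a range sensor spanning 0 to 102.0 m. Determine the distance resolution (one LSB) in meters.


res = range / 2^n = 102.0/2^14 = 102.0/16384 = 0.0062

0.0062 m


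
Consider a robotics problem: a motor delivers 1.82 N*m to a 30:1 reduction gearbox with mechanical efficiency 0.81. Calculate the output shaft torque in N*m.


tau_out = tau_in * N * eta = 1.82 * 30 * 0.81 = 44.2260

44.2260 N*m


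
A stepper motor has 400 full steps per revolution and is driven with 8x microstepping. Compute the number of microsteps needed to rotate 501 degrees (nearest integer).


step_size = 360/(400*8) = 360/3200 = 0.112500 deg
n = 501/(360/3200) = 501*3200/360 = 4453.3333 -> 4453

4453 steps


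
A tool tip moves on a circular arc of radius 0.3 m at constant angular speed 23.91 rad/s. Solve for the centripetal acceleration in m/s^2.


a_c = omega^2 * r = 23.91^2 * 0.3 = 171.5064

171.5064 m/s^2


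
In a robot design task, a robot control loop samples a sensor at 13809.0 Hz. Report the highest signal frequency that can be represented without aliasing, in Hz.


f_max = f_s/2 = 13809.0/2 = 6904.5000

6904.5000 Hz


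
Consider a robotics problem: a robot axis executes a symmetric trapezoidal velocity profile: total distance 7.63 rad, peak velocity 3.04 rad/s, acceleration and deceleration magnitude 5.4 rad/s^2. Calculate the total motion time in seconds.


t_acc = v/a = 3.04/5.4 = 0.562963 s
d_acc = v^2/(2a) = 0.855704 rad (each ramp)
d_cruise = 7.63 - 2*0.855704 = 5.918592 rad
t_cruise = 5.918592/3.04 = 1.946905 s
t_total = 2*0.562963 + 1.946905 = 3.0728

3.0728 s


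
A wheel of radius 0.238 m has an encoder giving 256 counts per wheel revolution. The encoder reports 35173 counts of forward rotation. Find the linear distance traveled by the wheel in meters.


revs = 35173/256 = 137.394531
d = revs * 2*pi*r = 137.394531 * 2*pi*0.238 = 205.4595

205.4595 m


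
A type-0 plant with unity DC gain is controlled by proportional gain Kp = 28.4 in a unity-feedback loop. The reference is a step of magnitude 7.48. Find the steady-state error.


e_ss = R/(1 + Kp) = 7.48/(1 + 28.4) = 7.48/29.4000 = 0.2544

0.2544


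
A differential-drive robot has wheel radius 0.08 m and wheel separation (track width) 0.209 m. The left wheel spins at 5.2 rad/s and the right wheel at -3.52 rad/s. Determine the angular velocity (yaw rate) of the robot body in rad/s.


omega = r*(wR - wL)/L = 0.08*(-3.52 - (5.2))/0.209 = -3.3378

-3.3378 rad/s


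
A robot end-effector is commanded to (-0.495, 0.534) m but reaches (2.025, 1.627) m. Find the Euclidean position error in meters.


dx = 2.025 - (-0.495) = 2.5200, dy = 1.627 - (0.534) = 1.0930
err = sqrt(6.350400 + 1.194649) = 2.7468

2.7468 m


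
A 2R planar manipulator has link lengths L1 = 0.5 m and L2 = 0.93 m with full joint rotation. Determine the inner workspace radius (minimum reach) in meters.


r_min = |L1 - L2| = |0.5 - 0.93| = 0.4300

0.4300 m


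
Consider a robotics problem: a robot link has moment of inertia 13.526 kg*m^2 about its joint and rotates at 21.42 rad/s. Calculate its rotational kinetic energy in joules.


KE = (1/2)*I*omega^2 = 0.5*13.526*21.42^2 = 3102.9753

3102.9753 J


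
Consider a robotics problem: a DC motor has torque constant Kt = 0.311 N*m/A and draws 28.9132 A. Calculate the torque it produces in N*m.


tau = Kt * I = 0.311*28.9132 = 8.9920

8.9920 N*m


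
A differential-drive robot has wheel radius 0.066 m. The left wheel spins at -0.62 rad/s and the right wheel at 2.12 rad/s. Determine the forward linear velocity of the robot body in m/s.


v = r*(wR + wL)/2 = 0.066*(2.12 + -0.62)/2 = 0.0495

0.0495 m/s


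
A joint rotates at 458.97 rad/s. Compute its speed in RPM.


RPM = 458.97 * 60/(2*pi) = 4382.8407

4382.8407 RPM


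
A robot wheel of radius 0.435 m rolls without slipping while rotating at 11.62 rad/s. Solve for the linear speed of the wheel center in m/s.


v = omega * r = 11.62 * 0.435 = 5.0547

5.0547 m/s


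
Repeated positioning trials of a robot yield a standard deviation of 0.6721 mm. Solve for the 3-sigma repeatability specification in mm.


repeatability = 3*sigma = 3*0.6721 = 2.0163

2.0163 mm


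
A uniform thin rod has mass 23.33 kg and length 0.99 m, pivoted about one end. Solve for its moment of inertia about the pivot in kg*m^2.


I = (1/3)*m*L^2 = (1/3)*23.33*0.99^2 = 7.6219

7.6219 kg*m^2


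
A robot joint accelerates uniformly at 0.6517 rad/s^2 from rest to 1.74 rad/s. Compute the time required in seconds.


t = delta_omega / alpha = 1.74 / 0.6517 = 2.6699

2.6699 s


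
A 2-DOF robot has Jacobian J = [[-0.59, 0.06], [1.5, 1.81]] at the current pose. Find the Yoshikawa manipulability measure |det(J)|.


det(J) = -0.59*1.81 - (0.06)*(1.5) = -1.1579
|det(J)| = 1.1579

1.1579


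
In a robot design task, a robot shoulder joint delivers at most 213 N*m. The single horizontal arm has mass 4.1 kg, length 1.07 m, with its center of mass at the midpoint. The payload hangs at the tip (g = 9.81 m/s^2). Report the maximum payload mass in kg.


tau_arm = m_arm*g*(L/2) = 4.1*9.81*1.07/2 = 21.5182 N*m
tau_payload = tau_max - tau_arm = 213 - 21.5182 = 191.4818
m_payload = tau_payload / (g*L) = 191.4818 / (9.81*1.07) = 18.2421

18.2421 kg


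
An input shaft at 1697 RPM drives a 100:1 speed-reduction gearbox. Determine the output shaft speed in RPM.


omega_out = omega_in / N = 1697 / 100 = 16.9700

16.9700 RPM


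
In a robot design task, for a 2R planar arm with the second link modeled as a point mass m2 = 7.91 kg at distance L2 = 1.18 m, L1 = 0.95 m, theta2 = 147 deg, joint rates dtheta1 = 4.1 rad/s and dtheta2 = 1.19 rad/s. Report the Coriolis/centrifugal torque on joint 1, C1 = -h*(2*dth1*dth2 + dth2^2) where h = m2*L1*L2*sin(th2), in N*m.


h = m2*L1*L2*sin(th2) = 7.91*0.95*1.18*sin(147 deg) = 4.829374
C1 = -h*(2*4.1*1.19 + 1.19^2) = -4.829374*11.1741 = -53.9639

-53.9639 N*m


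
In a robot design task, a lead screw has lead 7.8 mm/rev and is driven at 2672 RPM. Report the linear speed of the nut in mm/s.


v = lead * (RPM/60) = 7.8*2672/60 = 347.3600

347.3600 mm/s


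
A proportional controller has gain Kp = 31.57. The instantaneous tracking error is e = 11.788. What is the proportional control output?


u_P = Kp * e = 31.57 * 11.788 = 372.1472

372.1472


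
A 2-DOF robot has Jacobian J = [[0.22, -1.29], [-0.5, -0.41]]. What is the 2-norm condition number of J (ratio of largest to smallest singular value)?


JJ^T eigenvalues: trace(JJ^T) = 2.1306, det(JJ^T) = det(J)^2 = 0.54051904
s_max^2 = (2.1306 + sqrt(2.37738020))/2 = 1.83623777
s_min^2 = (2.1306 - sqrt(2.37738020))/2 = 0.29436223
kappa = s_max/s_min = sqrt(1.83623777/0.29436223) = 2.4976

2.4976


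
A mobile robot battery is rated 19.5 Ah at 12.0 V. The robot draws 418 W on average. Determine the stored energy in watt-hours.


E = capacity * V = 19.5*12.0 = 234.0000

234.0000 Wh


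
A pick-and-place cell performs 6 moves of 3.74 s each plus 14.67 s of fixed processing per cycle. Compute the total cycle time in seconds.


T = 6*3.74 + 14.67 = 37.1100

37.1100 s


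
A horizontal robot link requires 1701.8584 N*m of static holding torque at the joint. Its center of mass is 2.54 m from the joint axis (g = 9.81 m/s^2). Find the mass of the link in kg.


m = tau / (g*L) = 1701.8584 / (9.81 * 2.54) = 68.3000

68.3000 kg


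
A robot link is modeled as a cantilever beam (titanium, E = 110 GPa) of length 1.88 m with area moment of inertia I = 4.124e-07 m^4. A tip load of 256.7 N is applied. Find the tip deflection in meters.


delta = F*L^3/(3*E*I) = 256.7*1.88^3/(3*1.100e+11*4.124e-07)
      = 1705.6873024/136092 = 0.0125

0.0125 m


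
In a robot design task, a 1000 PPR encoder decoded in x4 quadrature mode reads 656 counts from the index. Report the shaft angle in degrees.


angle = counts * 360 / (PPR*4) = 656 * 360 / 4000 = 59.0400

59.0400 degrees


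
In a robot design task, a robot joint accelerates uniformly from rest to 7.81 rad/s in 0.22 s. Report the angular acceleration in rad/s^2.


alpha = delta_omega / t = 7.81 / 0.22 = 35.5000

35.5000 rad/s^2


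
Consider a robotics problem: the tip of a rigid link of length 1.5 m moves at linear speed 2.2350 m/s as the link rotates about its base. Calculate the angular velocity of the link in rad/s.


omega = v / L = 2.2350 / 1.5 = 1.4900

1.4900 rad/s


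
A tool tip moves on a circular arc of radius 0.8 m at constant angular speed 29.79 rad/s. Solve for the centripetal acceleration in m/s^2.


a_c = omega^2 * r = 29.79^2 * 0.8 = 709.9553

709.9553 m/s^2


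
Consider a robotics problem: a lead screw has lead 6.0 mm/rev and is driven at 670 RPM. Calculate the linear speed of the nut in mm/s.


v = lead * (RPM/60) = 6.0*670/60 = 67.0000

67.0000 mm/s


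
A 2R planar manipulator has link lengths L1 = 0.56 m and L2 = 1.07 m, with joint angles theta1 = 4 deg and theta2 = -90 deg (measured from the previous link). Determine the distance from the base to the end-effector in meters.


x = L1*cos(th1) + L2*cos(th1+th2) = 0.633275
y = L1*sin(th1) + L2*sin(th1+th2) = -1.028330
d = sqrt(x^2 + y^2) = sqrt(0.401037 + 1.057463) = 1.2077

1.2077 m


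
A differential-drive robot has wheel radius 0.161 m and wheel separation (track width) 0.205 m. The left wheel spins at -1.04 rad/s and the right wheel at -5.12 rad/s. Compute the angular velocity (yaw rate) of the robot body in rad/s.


omega = r*(wR - wL)/L = 0.161*(-5.12 - (-1.04))/0.205 = -3.2043

-3.2043 rad/s


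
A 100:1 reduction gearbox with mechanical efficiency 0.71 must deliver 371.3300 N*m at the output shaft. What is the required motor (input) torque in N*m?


tau_in = tau_out / (N * eta) = 371.3300 / (100 * 0.71) = 5.2300

5.2300 N*m


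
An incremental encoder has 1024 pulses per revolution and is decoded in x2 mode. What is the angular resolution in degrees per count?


resolution = 360 / (PPR * 2) = 360 / 2048 = 0.1758

0.1758 degrees


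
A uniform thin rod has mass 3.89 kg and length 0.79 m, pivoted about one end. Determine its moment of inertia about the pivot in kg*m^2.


I = (1/3)*m*L^2 = (1/3)*3.89*0.79^2 = 0.8092

0.8092 kg*m^2


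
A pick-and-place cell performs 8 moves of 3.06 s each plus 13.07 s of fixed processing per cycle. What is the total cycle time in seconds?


T = 8*3.06 + 13.07 = 37.5500

37.5500 s


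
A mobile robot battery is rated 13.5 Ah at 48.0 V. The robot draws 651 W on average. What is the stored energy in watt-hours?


E = capacity * V = 13.5*48.0 = 648.0000

648.0000 Wh


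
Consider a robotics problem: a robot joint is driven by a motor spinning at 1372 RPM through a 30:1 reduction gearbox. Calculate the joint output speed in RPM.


omega_joint = omega_motor / N = 1372 / 30 = 45.7333

45.7333 RPM


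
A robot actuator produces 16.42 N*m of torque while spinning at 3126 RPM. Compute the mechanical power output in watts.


omega = 3126 * 2*pi/60 = 327.353955 rad/s
P = tau * omega = 16.42 * 327.353955 = 5375.1519

5375.1519 W


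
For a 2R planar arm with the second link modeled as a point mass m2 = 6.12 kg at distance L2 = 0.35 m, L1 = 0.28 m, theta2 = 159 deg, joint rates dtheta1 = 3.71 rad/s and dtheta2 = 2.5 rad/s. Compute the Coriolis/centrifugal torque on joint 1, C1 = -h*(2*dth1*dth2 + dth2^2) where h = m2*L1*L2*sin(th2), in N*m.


h = m2*L1*L2*sin(th2) = 6.12*0.28*0.35*sin(159 deg) = 0.214935
C1 = -h*(2*3.71*2.5 + 2.5^2) = -0.214935*24.8000 = -5.3304

-5.3304 N*m


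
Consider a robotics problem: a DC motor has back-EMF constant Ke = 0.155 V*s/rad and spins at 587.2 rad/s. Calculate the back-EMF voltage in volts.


V_emf = Ke * omega = 0.155*587.2 = 91.0160

91.0160 V


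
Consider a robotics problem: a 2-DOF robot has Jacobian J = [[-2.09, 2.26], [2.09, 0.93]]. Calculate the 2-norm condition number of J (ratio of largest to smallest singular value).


JJ^T eigenvalues: trace(JJ^T) = 14.7087, det(JJ^T) = det(J)^2 = 44.45022241
s_max^2 = (14.7087 + sqrt(38.54496605))/2 = 10.45857962
s_min^2 = (14.7087 - sqrt(38.54496605))/2 = 4.25012038
kappa = s_max/s_min = sqrt(10.45857962/4.25012038) = 1.5687

1.5687


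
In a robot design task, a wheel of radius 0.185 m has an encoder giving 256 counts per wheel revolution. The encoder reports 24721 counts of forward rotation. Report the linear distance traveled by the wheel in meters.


revs = 24721/256 = 96.566406
d = revs * 2*pi*r = 96.566406 * 2*pi*0.185 = 112.2478

112.2478 m


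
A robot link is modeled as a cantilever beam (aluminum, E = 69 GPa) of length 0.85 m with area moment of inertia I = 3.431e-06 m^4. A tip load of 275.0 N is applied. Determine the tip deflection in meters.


delta = F*L^3/(3*E*I) = 275.0*0.85^3/(3*6.900e+10*3.431e-06)
      = 168.884375/710217 = 2.3779e-04

2.3779e-04 m


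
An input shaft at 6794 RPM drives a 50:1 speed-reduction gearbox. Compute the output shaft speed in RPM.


omega_out = omega_in / N = 6794 / 50 = 135.8800

135.8800 RPM


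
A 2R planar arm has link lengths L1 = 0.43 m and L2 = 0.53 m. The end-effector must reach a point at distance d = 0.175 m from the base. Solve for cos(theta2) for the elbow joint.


cos(th2) = (d^2 - L1^2 - L2^2)/(2*L1*L2) = (0.175^2 - 0.43^2 - 0.53^2)/(2*0.43*0.53) = -0.9547

-0.9547


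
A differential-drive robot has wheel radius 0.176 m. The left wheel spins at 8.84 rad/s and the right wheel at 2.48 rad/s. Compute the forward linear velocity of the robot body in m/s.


v = r*(wR + wL)/2 = 0.176*(2.48 + 8.84)/2 = 0.9962

0.9962 m/s


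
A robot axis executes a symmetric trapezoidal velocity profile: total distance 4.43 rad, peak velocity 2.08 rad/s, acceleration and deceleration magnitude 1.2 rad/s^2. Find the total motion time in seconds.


t_acc = v/a = 2.08/1.2 = 1.733333 s
d_acc = v^2/(2a) = 1.802667 rad (each ramp)
d_cruise = 4.43 - 2*1.802667 = 0.824666 rad
t_cruise = 0.824666/2.08 = 0.396474 s
t_total = 2*1.733333 + 0.396474 = 3.8631

3.8631 s


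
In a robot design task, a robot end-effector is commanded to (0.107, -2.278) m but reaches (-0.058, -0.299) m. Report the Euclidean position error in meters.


dx = -0.058 - (0.107) = -0.1650, dy = -0.299 - (-2.278) = 1.9790
err = sqrt(0.027225 + 3.916441) = 1.9859

1.9859 m


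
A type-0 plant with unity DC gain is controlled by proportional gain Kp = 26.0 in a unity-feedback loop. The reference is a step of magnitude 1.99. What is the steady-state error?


e_ss = R/(1 + Kp) = 1.99/(1 + 26.0) = 1.99/27.0000 = 0.0737

0.0737


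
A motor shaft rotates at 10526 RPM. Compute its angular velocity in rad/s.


omega = 10526 * 2*pi/60 = 1102.2801

1102.2801 rad/s


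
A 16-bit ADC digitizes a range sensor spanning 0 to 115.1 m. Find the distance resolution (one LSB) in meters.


res = range / 2^n = 115.1/2^16 = 115.1/65536 = 0.0018

0.0018 m


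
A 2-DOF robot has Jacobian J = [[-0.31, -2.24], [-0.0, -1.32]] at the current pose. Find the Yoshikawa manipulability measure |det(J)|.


det(J) = -0.31*-1.32 - (-2.24)*(-0.0) = 0.4092
|det(J)| = 0.4092

0.4092


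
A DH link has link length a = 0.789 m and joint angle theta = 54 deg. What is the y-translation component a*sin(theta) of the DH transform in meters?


a*sin(theta) = 0.789*sin(54 deg) = 0.6383

0.6383 m


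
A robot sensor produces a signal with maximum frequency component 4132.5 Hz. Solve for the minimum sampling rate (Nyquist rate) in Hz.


f_s,min = 2*f_max = 2*4132.5 = 8265.0000

8265.0000 Hz


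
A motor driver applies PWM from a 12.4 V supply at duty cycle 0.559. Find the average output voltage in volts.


V_avg = V_supply * D = 12.4*0.559 = 6.9316

6.9316 V


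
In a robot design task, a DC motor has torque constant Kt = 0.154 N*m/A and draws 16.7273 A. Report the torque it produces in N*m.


tau = Kt * I = 0.154*16.7273 = 2.5760

2.5760 N*m


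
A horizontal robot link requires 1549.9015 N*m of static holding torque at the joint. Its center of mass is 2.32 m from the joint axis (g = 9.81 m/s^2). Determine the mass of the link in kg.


m = tau / (g*L) = 1549.9015 / (9.81 * 2.32) = 68.1000

68.1000 kg


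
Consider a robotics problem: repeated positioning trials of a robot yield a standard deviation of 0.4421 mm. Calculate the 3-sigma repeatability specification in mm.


repeatability = 3*sigma = 3*0.4421 = 1.3263

1.3263 mm


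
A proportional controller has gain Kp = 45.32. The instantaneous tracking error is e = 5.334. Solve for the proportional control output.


u_P = Kp * e = 45.32 * 5.334 = 241.7369

241.7369


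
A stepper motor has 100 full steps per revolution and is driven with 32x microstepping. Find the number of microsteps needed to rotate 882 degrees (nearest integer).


step_size = 360/(100*32) = 360/3200 = 0.112500 deg
n = 882/(360/3200) = 882*3200/360 = 7840

7840 steps


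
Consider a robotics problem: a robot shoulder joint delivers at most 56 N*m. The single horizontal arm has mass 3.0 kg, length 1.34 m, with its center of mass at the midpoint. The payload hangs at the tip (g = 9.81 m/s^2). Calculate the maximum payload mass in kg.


tau_arm = m_arm*g*(L/2) = 3.0*9.81*1.34/2 = 19.7181 N*m
tau_payload = tau_max - tau_arm = 56 - 19.7181 = 36.2819
m_payload = tau_payload / (g*L) = 36.2819 / (9.81*1.34) = 2.7600

2.7600 kg


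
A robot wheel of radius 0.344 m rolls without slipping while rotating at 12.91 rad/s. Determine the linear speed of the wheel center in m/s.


v = omega * r = 12.91 * 0.344 = 4.4410

4.4410 m/s


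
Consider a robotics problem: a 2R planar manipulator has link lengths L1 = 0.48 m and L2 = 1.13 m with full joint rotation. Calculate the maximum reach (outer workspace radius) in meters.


r_max = L1 + L2 = 0.48 + 1.13 = 1.6100

1.6100 m


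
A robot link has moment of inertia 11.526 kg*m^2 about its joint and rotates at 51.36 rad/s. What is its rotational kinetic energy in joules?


KE = (1/2)*I*omega^2 = 0.5*11.526*51.36^2 = 15201.9272

15201.9272 J


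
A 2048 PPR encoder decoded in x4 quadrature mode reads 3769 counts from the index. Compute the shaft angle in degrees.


angle = counts * 360 / (PPR*4) = 3769 * 360 / 8192 = 165.6299

165.6299 degrees


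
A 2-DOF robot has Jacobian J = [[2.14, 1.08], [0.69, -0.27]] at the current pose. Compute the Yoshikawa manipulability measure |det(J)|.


det(J) = 2.14*-0.27 - (1.08)*(0.69) = -1.3230
|det(J)| = 1.3230

1.3230


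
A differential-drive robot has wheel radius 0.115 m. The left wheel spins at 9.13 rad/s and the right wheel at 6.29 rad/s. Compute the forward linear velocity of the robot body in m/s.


v = r*(wR + wL)/2 = 0.115*(6.29 + 9.13)/2 = 0.8867

0.8867 m/s


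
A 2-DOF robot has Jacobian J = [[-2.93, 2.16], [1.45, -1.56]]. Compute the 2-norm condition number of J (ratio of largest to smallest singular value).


JJ^T eigenvalues: trace(JJ^T) = 17.7866, det(JJ^T) = det(J)^2 = 2.07014544
s_max^2 = (17.7866 + sqrt(308.08255780))/2 = 17.66944035
s_min^2 = (17.7866 - sqrt(308.08255780))/2 = 0.11715965
kappa = s_max/s_min = sqrt(17.66944035/0.11715965) = 12.2807

12.2807


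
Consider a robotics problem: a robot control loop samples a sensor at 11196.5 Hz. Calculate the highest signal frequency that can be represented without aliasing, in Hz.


f_max = f_s/2 = 11196.5/2 = 5598.2500

5598.2500 Hz


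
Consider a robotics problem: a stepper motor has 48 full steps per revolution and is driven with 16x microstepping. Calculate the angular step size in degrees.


step = 360/(48*16) = 360/768 = 0.4688

0.4688 degrees


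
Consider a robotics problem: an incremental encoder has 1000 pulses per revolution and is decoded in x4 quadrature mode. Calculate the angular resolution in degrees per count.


resolution = 360 / (PPR * 4) = 360 / 4000 = 0.0900

0.0900 degrees


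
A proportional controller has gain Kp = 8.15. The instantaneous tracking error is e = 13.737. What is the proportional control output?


u_P = Kp * e = 8.15 * 13.737 = 111.9566

111.9566


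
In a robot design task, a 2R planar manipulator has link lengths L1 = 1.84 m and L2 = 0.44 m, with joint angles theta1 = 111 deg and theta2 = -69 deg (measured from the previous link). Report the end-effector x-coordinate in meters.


x = L1*cos(th1) + L2*cos(th1+th2) = 1.84*cos(111 deg) + 0.44*cos(42 deg) = -0.3324

-0.3324 m


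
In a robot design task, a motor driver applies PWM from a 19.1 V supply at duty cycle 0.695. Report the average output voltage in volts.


V_avg = V_supply * D = 19.1*0.695 = 13.2745

13.2745 V


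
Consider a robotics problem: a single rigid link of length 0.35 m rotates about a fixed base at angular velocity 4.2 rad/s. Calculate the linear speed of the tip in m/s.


v = L*omega = 0.35 * 4.2 = 1.4700

1.4700 m/s


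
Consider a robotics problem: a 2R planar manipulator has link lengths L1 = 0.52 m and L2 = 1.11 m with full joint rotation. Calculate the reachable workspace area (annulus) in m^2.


r_max = L1 + L2 = 1.6300, r_min = |L1 - L2| = 0.5900
A = pi*(r_max^2 - r_min^2) = pi*(2.6569 - 0.3481) = 7.2533

7.2533 m^2


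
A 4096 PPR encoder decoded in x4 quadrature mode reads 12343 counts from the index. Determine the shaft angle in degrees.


angle = counts * 360 / (PPR*4) = 12343 * 360 / 16384 = 271.2085

271.2085 degrees


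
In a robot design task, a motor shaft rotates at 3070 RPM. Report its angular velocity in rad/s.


omega = 3070 * 2*pi/60 = 321.4896

321.4896 rad/s


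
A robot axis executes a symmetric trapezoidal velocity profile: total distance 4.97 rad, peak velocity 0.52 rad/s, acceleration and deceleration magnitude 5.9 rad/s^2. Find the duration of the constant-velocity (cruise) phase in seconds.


t_acc = v/a = 0.088136 s, d_acc = v^2/(2a) = 0.022915 rad each
d_cruise = 4.97 - 2*0.022915 = 4.924170 rad
t_cruise = d_cruise/v = 4.924170/0.52 = 9.4696

9.4696 s


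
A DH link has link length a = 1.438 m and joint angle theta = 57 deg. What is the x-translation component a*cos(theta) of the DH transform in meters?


a*cos(theta) = 1.438*cos(57 deg) = 0.7832

0.7832 m


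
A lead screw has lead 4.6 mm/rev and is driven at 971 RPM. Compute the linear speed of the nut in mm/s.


v = lead * (RPM/60) = 4.6*971/60 = 74.4433

74.4433 mm/s


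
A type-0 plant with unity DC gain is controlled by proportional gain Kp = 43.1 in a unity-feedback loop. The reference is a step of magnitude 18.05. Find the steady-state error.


e_ss = R/(1 + Kp) = 18.05/(1 + 43.1) = 18.05/44.1000 = 0.4093

0.4093


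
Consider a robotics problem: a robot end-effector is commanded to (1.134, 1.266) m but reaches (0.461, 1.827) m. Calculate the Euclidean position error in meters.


dx = 0.461 - (1.134) = -0.6730, dy = 1.827 - (1.266) = 0.5610
err = sqrt(0.452929 + 0.314721) = 0.8762

0.8762 m


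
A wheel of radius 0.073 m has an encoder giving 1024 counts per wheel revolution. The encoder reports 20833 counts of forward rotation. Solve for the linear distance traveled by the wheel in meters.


revs = 20833/1024 = 20.344727
d = revs * 2*pi*r = 20.344727 * 2*pi*0.073 = 9.3316

9.3316 m


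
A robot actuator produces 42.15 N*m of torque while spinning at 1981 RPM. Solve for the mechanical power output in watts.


omega = 1981 * 2*pi/60 = 207.449835 rad/s
P = tau * omega = 42.15 * 207.449835 = 8744.0105

8744.0105 W


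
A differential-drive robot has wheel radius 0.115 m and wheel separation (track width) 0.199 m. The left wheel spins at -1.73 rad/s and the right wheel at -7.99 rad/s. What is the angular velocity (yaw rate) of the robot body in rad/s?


omega = r*(wR - wL)/L = 0.115*(-7.99 - (-1.73))/0.199 = -3.6176

-3.6176 rad/s


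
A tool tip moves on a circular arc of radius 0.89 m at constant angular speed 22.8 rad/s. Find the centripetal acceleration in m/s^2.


a_c = omega^2 * r = 22.8^2 * 0.89 = 462.6576

462.6576 m/s^2


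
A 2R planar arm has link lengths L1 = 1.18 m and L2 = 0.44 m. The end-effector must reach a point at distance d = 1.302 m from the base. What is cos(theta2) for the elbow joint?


cos(th2) = (d^2 - L1^2 - L2^2)/(2*L1*L2) = (1.302^2 - 1.18^2 - 0.44^2)/(2*1.18*0.44) = 0.1052

0.1052


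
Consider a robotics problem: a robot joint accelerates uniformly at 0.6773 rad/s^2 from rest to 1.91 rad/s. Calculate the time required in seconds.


t = delta_omega / alpha = 1.91 / 0.6773 = 2.8200

2.8200 s


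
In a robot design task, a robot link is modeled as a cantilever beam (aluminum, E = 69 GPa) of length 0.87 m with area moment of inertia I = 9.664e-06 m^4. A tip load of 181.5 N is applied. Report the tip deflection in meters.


delta = F*L^3/(3*E*I) = 181.5*0.87^3/(3*6.900e+10*9.664e-06)
      = 119.5182945/2000448 = 5.9746e-05

5.9746e-05 m


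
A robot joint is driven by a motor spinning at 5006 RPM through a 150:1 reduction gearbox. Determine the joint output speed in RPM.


omega_joint = omega_motor / N = 5006 / 150 = 33.3733

33.3733 RPM


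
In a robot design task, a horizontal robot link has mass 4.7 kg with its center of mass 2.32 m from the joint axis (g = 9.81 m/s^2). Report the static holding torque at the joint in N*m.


tau = m*g*L = 4.7 * 9.81 * 2.32 = 106.9682

106.9682 N*m


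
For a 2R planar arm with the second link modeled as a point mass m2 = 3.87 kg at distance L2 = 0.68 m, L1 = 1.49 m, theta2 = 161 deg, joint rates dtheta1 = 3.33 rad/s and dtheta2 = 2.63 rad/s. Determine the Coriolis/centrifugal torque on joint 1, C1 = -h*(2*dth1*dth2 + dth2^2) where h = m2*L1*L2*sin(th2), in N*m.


h = m2*L1*L2*sin(th2) = 3.87*1.49*0.68*sin(161 deg) = 1.276580
C1 = -h*(2*3.33*2.63 + 2.63^2) = -1.276580*24.4327 = -31.1903

-31.1903 N*m


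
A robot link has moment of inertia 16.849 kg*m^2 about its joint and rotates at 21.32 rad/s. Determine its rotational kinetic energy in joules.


KE = (1/2)*I*omega^2 = 0.5*16.849*21.32^2 = 3829.2924

3829.2924 J


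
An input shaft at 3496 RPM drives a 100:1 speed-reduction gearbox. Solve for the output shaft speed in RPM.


omega_out = omega_in / N = 3496 / 100 = 34.9600

34.9600 RPM


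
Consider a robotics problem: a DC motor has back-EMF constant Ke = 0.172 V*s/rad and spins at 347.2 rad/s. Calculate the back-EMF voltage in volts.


V_emf = Ke * omega = 0.172*347.2 = 59.7184

59.7184 V


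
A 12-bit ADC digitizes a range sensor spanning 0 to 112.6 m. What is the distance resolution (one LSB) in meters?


res = range / 2^n = 112.6/2^12 = 112.6/4096 = 0.0275

0.0275 m


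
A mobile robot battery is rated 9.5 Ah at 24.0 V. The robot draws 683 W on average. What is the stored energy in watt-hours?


E = capacity * V = 9.5*24.0 = 228.0000

228.0000 Wh


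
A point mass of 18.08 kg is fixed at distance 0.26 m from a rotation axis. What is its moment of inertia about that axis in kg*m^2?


I = m*r^2 = 18.08*0.26^2 = 1.2222

1.2222 kg*m^2


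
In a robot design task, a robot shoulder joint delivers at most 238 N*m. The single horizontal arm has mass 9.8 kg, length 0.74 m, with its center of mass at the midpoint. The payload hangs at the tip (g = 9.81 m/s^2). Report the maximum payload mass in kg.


tau_arm = m_arm*g*(L/2) = 9.8*9.81*0.74/2 = 35.5711 N*m
tau_payload = tau_max - tau_arm = 238 - 35.5711 = 202.4289
m_payload = tau_payload / (g*L) = 202.4289 / (9.81*0.74) = 27.8851

27.8851 kg


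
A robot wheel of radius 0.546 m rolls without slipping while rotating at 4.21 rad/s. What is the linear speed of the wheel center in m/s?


v = omega * r = 4.21 * 0.546 = 2.2987

2.2987 m/s


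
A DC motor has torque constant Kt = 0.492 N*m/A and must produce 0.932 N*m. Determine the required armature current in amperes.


I = tau / Kt = 0.932/0.492 = 1.8943

1.8943 A


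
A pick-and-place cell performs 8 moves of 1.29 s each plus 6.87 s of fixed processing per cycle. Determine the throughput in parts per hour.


T_cycle = 8*1.29 + 6.87 = 17.1900 s
rate = 3600/T = 209.4241

209.4241 parts/hour


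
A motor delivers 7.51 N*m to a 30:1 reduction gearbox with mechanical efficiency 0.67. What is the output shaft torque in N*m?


tau_out = tau_in * N * eta = 7.51 * 30 * 0.67 = 150.9510

150.9510 N*m


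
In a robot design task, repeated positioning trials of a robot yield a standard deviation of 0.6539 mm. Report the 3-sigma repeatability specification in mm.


repeatability = 3*sigma = 3*0.6539 = 1.9617

1.9617 mm


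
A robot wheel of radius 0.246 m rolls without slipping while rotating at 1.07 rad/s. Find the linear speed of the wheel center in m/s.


v = omega * r = 1.07 * 0.246 = 0.2632

0.2632 m/s


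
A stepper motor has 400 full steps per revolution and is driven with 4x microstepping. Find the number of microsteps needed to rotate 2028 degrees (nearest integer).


step_size = 360/(400*4) = 360/1600 = 0.225000 deg
n = 2028/(360/1600) = 2028*1600/360 = 9013.3333 -> 9013

9013 steps


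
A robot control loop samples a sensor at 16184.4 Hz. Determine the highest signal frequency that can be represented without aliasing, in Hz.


f_max = f_s/2 = 16184.4/2 = 8092.2000

8092.2000 Hz


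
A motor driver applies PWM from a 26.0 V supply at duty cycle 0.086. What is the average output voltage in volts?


V_avg = V_supply * D = 26.0*0.086 = 2.2360

2.2360 V


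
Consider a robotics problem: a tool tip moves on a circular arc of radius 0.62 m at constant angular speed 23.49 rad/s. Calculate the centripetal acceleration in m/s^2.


a_c = omega^2 * r = 23.49^2 * 0.62 = 342.1037

342.1037 m/s^2


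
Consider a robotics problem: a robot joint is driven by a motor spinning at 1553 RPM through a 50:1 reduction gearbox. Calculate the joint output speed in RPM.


omega_joint = omega_motor / N = 1553 / 50 = 31.0600

31.0600 RPM


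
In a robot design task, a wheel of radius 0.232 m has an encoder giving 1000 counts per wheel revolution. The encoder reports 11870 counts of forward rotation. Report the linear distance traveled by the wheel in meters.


revs = 11870/1000 = 11.870000
d = revs * 2*pi*r = 11.870000 * 2*pi*0.232 = 17.3029

17.3029 m


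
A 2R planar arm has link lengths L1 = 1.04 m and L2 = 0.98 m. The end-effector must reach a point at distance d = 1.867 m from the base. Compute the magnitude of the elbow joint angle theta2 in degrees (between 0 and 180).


cos(th2) = (d^2 - L1^2 - L2^2)/(2*L1*L2) = (1.867^2 - 1.04^2 - 0.98^2)/(2*1.04*0.98) = 0.70824617
th2 = acos(0.70824617) = 44.9076 deg

44.9076 degrees


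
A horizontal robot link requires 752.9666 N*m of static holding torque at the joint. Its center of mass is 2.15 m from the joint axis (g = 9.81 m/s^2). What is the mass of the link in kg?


m = tau / (g*L) = 752.9666 / (9.81 * 2.15) = 35.7000

35.7000 kg


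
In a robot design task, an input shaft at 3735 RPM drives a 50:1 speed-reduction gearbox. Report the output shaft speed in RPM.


omega_out = omega_in / N = 3735 / 50 = 74.7000

74.7000 RPM


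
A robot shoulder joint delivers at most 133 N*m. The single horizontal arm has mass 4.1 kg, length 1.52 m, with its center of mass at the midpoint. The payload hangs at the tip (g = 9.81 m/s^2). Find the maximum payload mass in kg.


tau_arm = m_arm*g*(L/2) = 4.1*9.81*1.52/2 = 30.5680 N*m
tau_payload = tau_max - tau_arm = 133 - 30.5680 = 102.4320
m_payload = tau_payload / (g*L) = 102.4320 / (9.81*1.52) = 6.8695

6.8695 kg


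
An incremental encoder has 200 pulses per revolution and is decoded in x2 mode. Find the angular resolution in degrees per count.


resolution = 360 / (PPR * 2) = 360 / 400 = 0.9000

0.9000 degrees


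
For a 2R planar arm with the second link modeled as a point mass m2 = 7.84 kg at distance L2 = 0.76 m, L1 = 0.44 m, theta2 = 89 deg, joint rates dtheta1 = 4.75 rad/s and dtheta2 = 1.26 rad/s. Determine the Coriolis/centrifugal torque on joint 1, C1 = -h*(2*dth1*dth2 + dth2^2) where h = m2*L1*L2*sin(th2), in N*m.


h = m2*L1*L2*sin(th2) = 7.84*0.44*0.76*sin(89 deg) = 2.621297
C1 = -h*(2*4.75*1.26 + 1.26^2) = -2.621297*13.5576 = -35.5385

-35.5385 N*m


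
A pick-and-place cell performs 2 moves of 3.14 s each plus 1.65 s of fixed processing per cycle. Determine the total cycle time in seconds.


T = 2*3.14 + 1.65 = 7.9300

7.9300 s


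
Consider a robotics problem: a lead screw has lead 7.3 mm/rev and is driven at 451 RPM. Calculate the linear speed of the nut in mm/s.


v = lead * (RPM/60) = 7.3*451/60 = 54.8717

54.8717 mm/s


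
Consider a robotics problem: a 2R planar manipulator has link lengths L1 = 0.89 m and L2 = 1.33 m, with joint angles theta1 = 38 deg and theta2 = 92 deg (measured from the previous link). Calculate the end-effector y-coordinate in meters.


y = L1*sin(th1) + L2*sin(th1+th2) = 0.89*sin(38 deg) + 1.33*sin(130 deg) = 1.5668

1.5668 m


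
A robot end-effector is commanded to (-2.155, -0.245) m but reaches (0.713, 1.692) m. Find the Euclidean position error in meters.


dx = 0.713 - (-2.155) = 2.8680, dy = 1.692 - (-0.245) = 1.9370
err = sqrt(8.225424 + 3.751969) = 3.4608

3.4608 m


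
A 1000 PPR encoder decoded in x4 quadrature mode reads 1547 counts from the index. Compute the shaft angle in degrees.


angle = counts * 360 / (PPR*4) = 1547 * 360 / 4000 = 139.2300

139.2300 degrees


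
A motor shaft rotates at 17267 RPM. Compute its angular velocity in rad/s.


omega = 17267 * 2*pi/60 = 1808.1960

1808.1960 rad/s


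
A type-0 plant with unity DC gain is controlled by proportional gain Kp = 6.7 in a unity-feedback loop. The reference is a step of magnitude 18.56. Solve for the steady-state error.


e_ss = R/(1 + Kp) = 18.56/(1 + 6.7) = 18.56/7.7000 = 2.4104

2.4104


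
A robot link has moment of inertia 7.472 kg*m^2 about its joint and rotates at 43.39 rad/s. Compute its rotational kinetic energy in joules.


KE = (1/2)*I*omega^2 = 0.5*7.472*43.39^2 = 7033.7377

7033.7377 J


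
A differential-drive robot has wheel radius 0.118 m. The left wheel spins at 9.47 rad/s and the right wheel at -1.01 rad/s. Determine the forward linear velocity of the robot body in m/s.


v = r*(wR + wL)/2 = 0.118*(-1.01 + 9.47)/2 = 0.4991

0.4991 m/s


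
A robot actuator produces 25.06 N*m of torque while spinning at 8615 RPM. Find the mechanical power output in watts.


omega = 8615 * 2*pi/60 = 902.160690 rad/s
P = tau * omega = 25.06 * 902.160690 = 22608.1469

22608.1469 W


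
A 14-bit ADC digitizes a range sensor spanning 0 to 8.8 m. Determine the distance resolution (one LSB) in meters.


res = range / 2^n = 8.8/2^14 = 8.8/16384 = 5.3711e-04

5.3711e-04 m


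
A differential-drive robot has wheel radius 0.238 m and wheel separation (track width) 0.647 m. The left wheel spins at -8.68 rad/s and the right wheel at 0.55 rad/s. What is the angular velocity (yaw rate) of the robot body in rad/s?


omega = r*(wR - wL)/L = 0.238*(0.55 - (-8.68))/0.647 = 3.3953

3.3953 rad/s


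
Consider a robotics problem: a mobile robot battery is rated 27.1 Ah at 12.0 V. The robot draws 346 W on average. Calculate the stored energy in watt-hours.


E = capacity * V = 27.1*12.0 = 325.2000

325.2000 Wh


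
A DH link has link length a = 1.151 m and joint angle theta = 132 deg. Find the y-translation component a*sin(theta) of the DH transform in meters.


a*sin(theta) = 1.151*sin(132 deg) = 0.8554

0.8554 m


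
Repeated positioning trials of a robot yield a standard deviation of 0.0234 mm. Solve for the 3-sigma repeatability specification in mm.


repeatability = 3*sigma = 3*0.0234 = 0.0702

0.0702 mm


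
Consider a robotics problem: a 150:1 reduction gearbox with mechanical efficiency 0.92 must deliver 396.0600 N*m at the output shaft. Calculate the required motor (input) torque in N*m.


tau_in = tau_out / (N * eta) = 396.0600 / (150 * 0.92) = 2.8700

2.8700 N*m


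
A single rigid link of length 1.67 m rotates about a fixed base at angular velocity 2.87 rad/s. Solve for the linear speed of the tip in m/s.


v = L*omega = 1.67 * 2.87 = 4.7929

4.7929 m/s


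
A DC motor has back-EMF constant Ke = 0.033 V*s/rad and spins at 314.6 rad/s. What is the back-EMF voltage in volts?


V_emf = Ke * omega = 0.033*314.6 = 10.3818

10.3818 V


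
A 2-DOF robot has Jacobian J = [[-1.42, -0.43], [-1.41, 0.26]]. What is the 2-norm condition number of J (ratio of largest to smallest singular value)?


JJ^T eigenvalues: trace(JJ^T) = 4.2570, det(JJ^T) = det(J)^2 = 0.95160025
s_max^2 = (4.2570 + sqrt(14.31564800))/2 = 4.02030126
s_min^2 = (4.2570 - sqrt(14.31564800))/2 = 0.23669874
kappa = s_max/s_min = sqrt(4.02030126/0.23669874) = 4.1213

4.1213


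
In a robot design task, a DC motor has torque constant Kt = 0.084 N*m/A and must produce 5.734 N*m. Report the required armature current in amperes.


I = tau / Kt = 5.734/0.084 = 68.2619

68.2619 A


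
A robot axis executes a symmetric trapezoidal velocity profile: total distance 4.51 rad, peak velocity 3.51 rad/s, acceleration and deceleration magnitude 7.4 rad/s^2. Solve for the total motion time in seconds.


t_acc = v/a = 3.51/7.4 = 0.474324 s
d_acc = v^2/(2a) = 0.832439 rad (each ramp)
d_cruise = 4.51 - 2*0.832439 = 2.845122 rad
t_cruise = 2.845122/3.51 = 0.810576 s
t_total = 2*0.474324 + 0.810576 = 1.7592

1.7592 s
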